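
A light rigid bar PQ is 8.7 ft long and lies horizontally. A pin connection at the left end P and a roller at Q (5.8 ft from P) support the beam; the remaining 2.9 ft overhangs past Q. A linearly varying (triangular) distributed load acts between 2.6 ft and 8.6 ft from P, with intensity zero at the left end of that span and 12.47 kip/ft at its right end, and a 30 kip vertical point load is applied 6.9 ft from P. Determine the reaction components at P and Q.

Resultant of the triangular load: ½ × 12.47 × 6 = 37.41 kip, acting at 6.6 ft from P (one-third of the span from the peak).
Taking moments about P: Q_y·5.8 − (½·12.47·6)·6.6 − 30·6.9 = 0 → Q_y = 453.906/5.8 = 78.2597 ≈ 78.26 kip.
ΣF_y = 0: P_y + 78.2597 − ½·12.47·6 − 30 = 0 → P_y = -10.85 kip.
ΣF_x = 0: no horizontal applied forces, so P_x = 0.

P_x = 0, P_y = -10.85 kip, Q_y = 78.26 kip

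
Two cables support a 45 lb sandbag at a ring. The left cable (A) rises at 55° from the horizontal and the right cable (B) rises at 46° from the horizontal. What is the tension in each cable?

T_A = 31.84 lb, T_B = 26.29 lb

ΣF_x = 0: −T_A·cos55° + T_B·cos46° = 0 → T_B = 0.825696·T_A.
ΣF_y = 0: T_A·sin55° + T_B·sin46° = 45.
Substitute: T_A·(0.819152 + 0.825696·0.71934) = 45 → T_A = 31.8447 ≈ 31.84 lb.
Then T_B = 0.825696 × 31.8447 = 26.29 lb.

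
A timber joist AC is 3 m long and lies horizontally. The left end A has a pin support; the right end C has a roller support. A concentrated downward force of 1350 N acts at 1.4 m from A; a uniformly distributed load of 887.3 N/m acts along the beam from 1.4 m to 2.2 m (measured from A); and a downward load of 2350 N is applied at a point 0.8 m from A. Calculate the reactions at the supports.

Resultant of the distributed load: 887.3 × 0.8 = 709.84 N at 1.8 m from A.
ΣM about A: C_y·3 − 1350·1.4 − (887.3·0.8)·1.8 − 2350·0.8 = 0 → C_y = 5047.712/3 = 1682.57 ≈ 1683 N.
ΣF_y = 0: A_y + 1682.57 − 1350 − 887.3·0.8 − 2350 = 0 → A_y = 2727 N.
ΣF_x = 0: no horizontal applied forces, so A_x = 0.

A_x = 0, A_y = 2727 N, C_y = 1683 N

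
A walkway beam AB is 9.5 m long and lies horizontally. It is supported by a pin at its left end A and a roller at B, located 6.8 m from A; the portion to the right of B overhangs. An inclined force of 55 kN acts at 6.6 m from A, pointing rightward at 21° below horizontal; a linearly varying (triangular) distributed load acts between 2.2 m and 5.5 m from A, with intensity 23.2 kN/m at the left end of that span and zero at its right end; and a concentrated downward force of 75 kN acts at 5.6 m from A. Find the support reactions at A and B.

Resultant of the triangular load: ½ × 23.2 × 3.3 = 38.28 kN, acting at 3.3 m from A (one-third of the span from the peak).
Taking moments about A: B_y·6.8 − 55·sin21°·6.6 − (½·23.2·3.3)·3.3 − 75·5.6 = 0 → B_y = 676.412/6.8 = 99.4724 ≈ 99.47 kN.
ΣF_y = 0: A_y + 99.4724 − 55·sin21° − ½·23.2·3.3 − 75 = 0 → A_y = 33.52 kN.
ΣF_x = 0: A_x + 55·cos21° = 0 → A_x = -51.35 kN.

A_x = -51.35 kN, A_y = 33.52 kN, B_y = 99.47 kN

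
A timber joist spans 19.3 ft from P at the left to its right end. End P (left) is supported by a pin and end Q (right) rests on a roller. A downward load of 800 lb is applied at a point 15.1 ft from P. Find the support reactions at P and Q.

P_x = 0, P_y = 174.1 lb, Q_y = 625.9 lb

Taking moments about P: Q_y·19.3 − 800·15.1 = 0 → Q_y = 12080/19.3 = 625.907 ≈ 625.9 lb.
ΣF_y = 0: P_y + 625.907 − 800 = 0 → P_y = 174.1 lb.
ΣF_x = 0: no horizontal applied forces, so P_x = 0.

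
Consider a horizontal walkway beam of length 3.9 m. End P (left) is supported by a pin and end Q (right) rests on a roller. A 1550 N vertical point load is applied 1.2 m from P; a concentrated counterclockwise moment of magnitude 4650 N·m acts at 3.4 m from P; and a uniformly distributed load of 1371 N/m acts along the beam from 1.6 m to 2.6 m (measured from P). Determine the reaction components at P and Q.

Resultant of the distributed load: 1371 × 1 = 1371 N at 2.1 m from P.
Taking moments about P: Q_y·3.9 − 1550·1.2 + 4650 − (1371·1)·2.1 = 0 → Q_y = 89.1/3.9 = 22.8462 ≈ 22.85 N.
ΣF_y = 0: P_y + 22.8462 − 1550 − 1371·1 = 0 → P_y = 2898 N.
ΣF_x = 0: no horizontal applied forces, so P_x = 0.

P_x = 0, P_y = 2898 N, Q_y = 22.85 N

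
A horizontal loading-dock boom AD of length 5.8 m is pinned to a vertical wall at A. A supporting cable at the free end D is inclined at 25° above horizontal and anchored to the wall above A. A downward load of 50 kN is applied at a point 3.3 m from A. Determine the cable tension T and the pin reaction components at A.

T = 67.31 kN, A_x = 61.01 kN, A_y = 21.55 kN

ΣM about A: T·sin25°·5.8 − 50·3.3 = 0 → T = 165/(5.8·0.422618) = 67.3144 ≈ 67.31 kN.
ΣF_x = 0: A_x − T·cos25° = 0 → A_x = 67.3144 × 0.906308 = 61.01 kN.
ΣF_y = 0: A_y + T·sin25° − 50 = 0 → A_y = 50 − 67.3144 × 0.422618 = 21.55 kN.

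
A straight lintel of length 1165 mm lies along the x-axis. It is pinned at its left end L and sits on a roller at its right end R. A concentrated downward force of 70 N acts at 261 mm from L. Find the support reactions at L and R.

L_x = 0, L_y = 54.32 N, R_y = 15.68 N

Moments about L: R_y·1165 − 70·261 = 0 → R_y = 18270/1165 = 15.6824 ≈ 15.68 N.
ΣF_y = 0: L_y + 15.6824 − 70 = 0 → L_y = 54.32 N.
ΣF_x = 0: no horizontal applied forces, so L_x = 0.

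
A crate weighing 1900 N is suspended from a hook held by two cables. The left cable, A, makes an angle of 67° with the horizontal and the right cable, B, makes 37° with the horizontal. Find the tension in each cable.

T_A = 1564 N, T_B = 765.1 N

ΣF_x = 0: −T_A·cos67° + T_B·cos37° = 0 → T_B = 0.489248·T_A.
ΣF_y = 0: T_A·sin67° + T_B·sin37° = 1900.
Substitute: T_A·(0.920505 + 0.489248·0.601815) = 1900 → T_A = 1563.86 ≈ 1564 N.
Then T_B = 0.489248 × 1563.86 = 765.1 N.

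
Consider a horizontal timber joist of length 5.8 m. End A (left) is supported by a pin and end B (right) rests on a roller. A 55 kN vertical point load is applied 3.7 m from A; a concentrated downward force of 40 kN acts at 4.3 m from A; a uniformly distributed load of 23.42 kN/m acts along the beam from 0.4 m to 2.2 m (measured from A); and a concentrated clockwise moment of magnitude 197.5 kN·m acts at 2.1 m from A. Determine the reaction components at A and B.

Resultant of the distributed load: 23.42 × 1.8 = 42.156 kN at 1.3 m from A.
Moments about A: B_y·5.8 − 55·3.7 − 40·4.3 − (23.42·1.8)·1.3 − 197.5 = 0 → B_y = 627.8028/5.8 = 108.242 ≈ 108.2 kN.
ΣF_y = 0: A_y + 108.242 − 55 − 40 − 23.42·1.8 = 0 → A_y = 28.91 kN.
ΣF_x = 0: no horizontal applied forces, so A_x = 0.

A_x = 0, A_y = 28.91 kN, B_y = 108.2 kN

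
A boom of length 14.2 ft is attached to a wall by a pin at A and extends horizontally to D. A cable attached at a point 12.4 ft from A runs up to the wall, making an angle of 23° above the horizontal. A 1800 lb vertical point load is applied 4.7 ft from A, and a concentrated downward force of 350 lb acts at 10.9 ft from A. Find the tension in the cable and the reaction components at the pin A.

ΣM about A: T·sin23°·12.4 − 1800·4.7 − 350·10.9 = 0 → T = 12275/(12.4·0.390731) = 2533.51 ≈ 2534 lb.
ΣF_x = 0: A_x − T·cos23° = 0 → A_x = 2533.51 × 0.920505 = 2332 lb.
ΣF_y = 0: A_y + T·sin23° − 1800 − 350 = 0 → A_y = 2150 − 2533.51 × 0.390731 = 1160 lb.

T = 2534 lb, A_x = 2332 lb, A_y = 1160 lb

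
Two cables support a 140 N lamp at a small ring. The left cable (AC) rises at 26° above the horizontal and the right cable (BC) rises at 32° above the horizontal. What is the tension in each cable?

T_AC = 140.0 N, T_BC = 148.4 N

ΣF_x = 0: −T_AC·cos26° + T_BC·cos32° = 0 → T_BC = 1.05984·T_AC.
ΣF_y = 0: T_AC·sin26° + T_BC·sin32° = 140.
Substitute: T_AC·(0.438371 + 1.05984·0.529919) = 140 → T_AC = 140.0 N.
Then T_BC = 1.05984 × 140 = 148.4 N.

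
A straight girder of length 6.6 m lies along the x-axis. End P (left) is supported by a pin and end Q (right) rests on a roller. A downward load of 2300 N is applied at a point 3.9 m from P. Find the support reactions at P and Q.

Moments about P: Q_y·6.6 − 2300·3.9 = 0 → Q_y = 8970/6.6 = 1359.09 ≈ 1359 N.
ΣF_y = 0: P_y + 1359.09 − 2300 = 0 → P_y = 940.9 N.
ΣF_x = 0: no horizontal applied forces, so P_x = 0.

P_x = 0, P_y = 940.9 N, Q_y = 1359 N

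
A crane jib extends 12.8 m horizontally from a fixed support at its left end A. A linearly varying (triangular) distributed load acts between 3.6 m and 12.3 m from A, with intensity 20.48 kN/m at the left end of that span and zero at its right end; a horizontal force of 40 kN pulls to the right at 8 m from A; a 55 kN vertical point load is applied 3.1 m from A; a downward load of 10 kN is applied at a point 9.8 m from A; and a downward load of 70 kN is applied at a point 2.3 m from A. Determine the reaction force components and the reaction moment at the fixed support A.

Resultant of the triangular load: ½ × 20.48 × 8.7 = 89.088 kN, acting at 6.5 m from A (one-third of the span from the peak).
ΣF_x = 0: A_x + 40 = 0 → A_x = -40.00 kN.
ΣF_y = 0: A_y − ½·20.48·8.7 − 55 − 10 − 70 = 0 → A_y = 224.1 kN.
ΣM about A: M_A − (½·20.48·8.7)·6.5 − 55·3.1 − 10·9.8 − 70·2.3 = 0 → M_A = 1009 kN·m.

A_x = -40.00 kN, A_y = 224.1 kN, M_A = 1009 kN·m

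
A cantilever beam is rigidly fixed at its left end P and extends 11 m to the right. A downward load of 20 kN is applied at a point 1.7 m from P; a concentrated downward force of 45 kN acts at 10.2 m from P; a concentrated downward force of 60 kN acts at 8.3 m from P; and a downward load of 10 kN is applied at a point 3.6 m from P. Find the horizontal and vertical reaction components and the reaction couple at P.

ΣF_x = 0: P_x = 0.
ΣF_y = 0: P_y − 20 − 45 − 60 − 10 = 0 → P_y = 135.0 kN.
ΣM about P: M_P − 20·1.7 − 45·10.2 − 60·8.3 − 10·3.6 = 0 → M_P = 1027 kN·m.

P_x = 0, P_y = 135.0 kN, M_P = 1027 kN·m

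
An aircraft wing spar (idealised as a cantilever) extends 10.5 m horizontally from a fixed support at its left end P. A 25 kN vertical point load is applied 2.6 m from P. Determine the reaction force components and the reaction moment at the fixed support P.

P_x = 0, P_y = 25.00 kN, M_P = 65.00 kN·m

ΣF_x = 0: P_x = 0.
ΣF_y = 0: P_y − 25 = 0 → P_y = 25.00 kN.
ΣM about P: M_P − 25·2.6 = 0 → M_P = 65.00 kN·m.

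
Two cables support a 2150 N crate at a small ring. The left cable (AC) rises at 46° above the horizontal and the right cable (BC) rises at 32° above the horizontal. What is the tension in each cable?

T_AC = 1864 N, T_BC = 1527 N

ΣF_x = 0: −T_AC·cos46° + T_BC·cos32° = 0 → T_BC = 0.819126·T_AC.
ΣF_y = 0: T_AC·sin46° + T_BC·sin32° = 2150.
Substitute: T_AC·(0.71934 + 0.819126·0.529919) = 2150 → T_AC = 1864.04 ≈ 1864 N.
Then T_BC = 0.819126 × 1864.04 = 1527 N.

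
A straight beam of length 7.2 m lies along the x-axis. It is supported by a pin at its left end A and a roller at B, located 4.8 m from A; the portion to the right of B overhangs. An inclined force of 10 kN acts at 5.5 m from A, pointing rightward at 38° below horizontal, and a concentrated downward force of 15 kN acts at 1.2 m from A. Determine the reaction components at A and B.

A_x = -7.880 kN, A_y = 10.35 kN, B_y = 10.80 kN

Taking moments about A: B_y·4.8 − 10·sin38°·5.5 − 15·1.2 = 0 → B_y = 51.8614/4.8 = 10.8045 ≈ 10.80 kN.
ΣF_y = 0: A_y + 10.8045 − 10·sin38° − 15 = 0 → A_y = 10.35 kN.
ΣF_x = 0: A_x + 10·cos38° = 0 → A_x = -7.880 kN.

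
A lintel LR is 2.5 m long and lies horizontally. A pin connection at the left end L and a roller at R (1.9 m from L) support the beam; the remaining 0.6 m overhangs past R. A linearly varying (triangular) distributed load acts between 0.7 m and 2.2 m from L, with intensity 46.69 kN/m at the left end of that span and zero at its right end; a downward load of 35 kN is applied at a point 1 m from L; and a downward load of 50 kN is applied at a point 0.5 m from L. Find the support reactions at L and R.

L_x = 0, L_y = 66.32 kN, R_y = 53.70 kN

Resultant of the triangular load: ½ × 46.69 × 1.5 = 35.0175 kN, acting at 1.2 m from L (one-third of the span from the peak).
ΣM about L: R_y·1.9 − (½·46.69·1.5)·1.2 − 35·1 − 50·0.5 = 0 → R_y = 102.021/1.9 = 53.6953 ≈ 53.70 kN.
ΣF_y = 0: L_y + 53.6953 − ½·46.69·1.5 − 35 − 50 = 0 → L_y = 66.32 kN.
ΣF_x = 0: no horizontal applied forces, so L_x = 0.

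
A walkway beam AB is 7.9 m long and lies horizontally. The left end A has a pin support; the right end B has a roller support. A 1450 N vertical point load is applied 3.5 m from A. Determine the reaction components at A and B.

A_x = 0, A_y = 807.6 N, B_y = 642.4 N

ΣM about A: B_y·7.9 − 1450·3.5 = 0 → B_y = 5075/7.9 = 642.405 ≈ 642.4 N.
ΣF_y = 0: A_y + 642.405 − 1450 = 0 → A_y = 807.6 N.
ΣF_x = 0: no horizontal applied forces, so A_x = 0.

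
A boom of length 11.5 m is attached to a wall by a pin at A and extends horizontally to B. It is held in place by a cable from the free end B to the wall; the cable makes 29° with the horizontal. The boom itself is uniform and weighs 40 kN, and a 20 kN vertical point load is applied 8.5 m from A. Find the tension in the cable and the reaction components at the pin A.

T = 71.74 kN, A_x = 62.75 kN, A_y = 25.22 kN

ΣM about A: T·sin29°·11.5 − 40·5.75 − 20·8.5 = 0 → T = 400/(11.5·0.48481) = 71.7448 ≈ 71.74 kN.
ΣF_x = 0: A_x − T·cos29° = 0 → A_x = 71.7448 × 0.87462 = 62.75 kN.
ΣF_y = 0: A_y + T·sin29° − 40 − 20 = 0 → A_y = 60 − 71.7448 × 0.48481 = 25.22 kN.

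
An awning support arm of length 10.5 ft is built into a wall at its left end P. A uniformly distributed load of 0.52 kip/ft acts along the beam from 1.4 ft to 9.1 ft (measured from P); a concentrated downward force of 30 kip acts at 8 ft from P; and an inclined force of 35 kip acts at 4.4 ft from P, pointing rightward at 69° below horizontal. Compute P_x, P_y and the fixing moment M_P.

P_x = -12.54 kip, P_y = 66.68 kip, M_P = 404.8 kip·ft

Resultant of the distributed load: 0.52 × 7.7 = 4.004 kip at 5.25 ft from P.
ΣF_x = 0: P_x + 35·cos69° = 0 → P_x = -12.54 kip.
ΣF_y = 0: P_y − 0.52·7.7 − 30 − 35·sin69° = 0 → P_y = 66.68 kip.
ΣM about P: M_P − (0.52·7.7)·5.25 − 30·8 − 35·sin69°·4.4 = 0 → M_P = 404.8 kip·ft.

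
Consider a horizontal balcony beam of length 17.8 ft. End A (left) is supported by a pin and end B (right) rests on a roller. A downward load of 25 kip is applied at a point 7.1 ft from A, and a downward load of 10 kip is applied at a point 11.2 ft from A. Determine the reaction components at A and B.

A_x = 0, A_y = 18.74 kip, B_y = 16.26 kip

Taking moments about A: B_y·17.8 − 25·7.1 − 10·11.2 = 0 → B_y = 289.5/17.8 = 16.264 ≈ 16.26 kip.
ΣF_y = 0: A_y + 16.264 − 25 − 10 = 0 → A_y = 18.74 kip.
ΣF_x = 0: no horizontal applied forces, so A_x = 0.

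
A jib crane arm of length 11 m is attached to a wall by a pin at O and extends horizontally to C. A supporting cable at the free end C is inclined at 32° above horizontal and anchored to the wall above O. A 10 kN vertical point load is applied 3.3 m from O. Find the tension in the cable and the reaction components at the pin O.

T = 5.661 kN, O_x = 4.801 kN, O_y = 7.000 kN

ΣM about O: T·sin32°·11 − 10·3.3 = 0 → T = 33/(11·0.529919) = 5.66124 ≈ 5.661 kN.
ΣF_x = 0: O_x − T·cos32° = 0 → O_x = 5.66124 × 0.848048 = 4.801 kN.
ΣF_y = 0: O_y + T·sin32° − 10 = 0 → O_y = 10 − 5.66124 × 0.529919 = 7.000 kN.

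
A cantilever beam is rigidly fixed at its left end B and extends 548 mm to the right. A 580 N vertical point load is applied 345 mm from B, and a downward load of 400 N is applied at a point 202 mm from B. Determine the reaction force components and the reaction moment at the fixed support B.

B_x = 0, B_y = 980.0 N, M_B = 280900 N·mm

ΣF_x = 0: B_x = 0.
ΣF_y = 0: B_y − 580 − 400 = 0 → B_y = 980.0 N.
ΣM about B: M_B − 580·345 − 400·202 = 0 → M_B = 280900 N·mm.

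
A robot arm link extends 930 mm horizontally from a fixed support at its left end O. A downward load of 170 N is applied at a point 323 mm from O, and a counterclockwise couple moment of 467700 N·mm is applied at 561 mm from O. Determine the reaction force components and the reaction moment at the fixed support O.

O_x = 0, O_y = 170.0 N, M_O = -412800 N·mm

ΣF_x = 0: O_x = 0.
ΣF_y = 0: O_y − 170 = 0 → O_y = 170.0 N.
ΣM about O: M_O − 170·323 + 467700 = 0 → M_O = -412800 N·mm.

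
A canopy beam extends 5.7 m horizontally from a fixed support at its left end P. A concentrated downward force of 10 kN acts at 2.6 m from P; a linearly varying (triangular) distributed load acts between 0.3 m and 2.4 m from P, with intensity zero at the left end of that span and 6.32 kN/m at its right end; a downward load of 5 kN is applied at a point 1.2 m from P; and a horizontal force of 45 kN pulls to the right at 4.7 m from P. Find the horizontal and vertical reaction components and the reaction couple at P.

P_x = -45.00 kN, P_y = 21.64 kN, M_P = 43.28 kN·m

Resultant of the triangular load: ½ × 6.32 × 2.1 = 6.636 kN, acting at 1.7 m from P (one-third of the span from the peak).
ΣF_x = 0: P_x + 45 = 0 → P_x = -45.00 kN.
ΣF_y = 0: P_y − 10 − ½·6.32·2.1 − 5 = 0 → P_y = 21.64 kN.
ΣM about P: M_P − 10·2.6 − (½·6.32·2.1)·1.7 − 5·1.2 = 0 → M_P = 43.28 kN·m.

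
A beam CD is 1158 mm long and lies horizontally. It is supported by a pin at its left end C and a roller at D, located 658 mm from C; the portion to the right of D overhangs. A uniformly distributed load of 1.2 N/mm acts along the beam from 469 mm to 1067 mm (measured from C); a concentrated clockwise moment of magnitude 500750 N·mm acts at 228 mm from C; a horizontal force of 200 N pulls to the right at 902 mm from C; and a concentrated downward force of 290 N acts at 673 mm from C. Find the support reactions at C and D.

Resultant of the distributed load: 1.2 × 598 = 717.6 N at 768 mm from C.
Taking moments about C: D_y·658 − (1.2·598)·768 − 500750 − 290·673 = 0 → D_y = 1247036.8/658 = 1895.19 ≈ 1895 N.
ΣF_y = 0: C_y + 1895.19 − 1.2·598 − 290 = 0 → C_y = -887.6 N.
ΣF_x = 0: C_x + 200 = 0 → C_x = -200.0 N.

C_x = -200.0 N, C_y = -887.6 N, D_y = 1895 N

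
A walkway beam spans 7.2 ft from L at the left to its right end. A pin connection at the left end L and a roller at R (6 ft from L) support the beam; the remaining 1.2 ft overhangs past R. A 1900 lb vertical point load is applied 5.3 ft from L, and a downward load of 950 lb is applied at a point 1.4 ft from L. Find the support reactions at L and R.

Moments about L: R_y·6 − 1900·5.3 − 950·1.4 = 0 → R_y = 11400/6 = 1900 lb.
ΣF_y = 0: L_y + 1900 − 1900 − 950 = 0 → L_y = 950.0 lb.
ΣF_x = 0: no horizontal applied forces, so L_x = 0.

L_x = 0, L_y = 950.0 lb, R_y = 1900 lb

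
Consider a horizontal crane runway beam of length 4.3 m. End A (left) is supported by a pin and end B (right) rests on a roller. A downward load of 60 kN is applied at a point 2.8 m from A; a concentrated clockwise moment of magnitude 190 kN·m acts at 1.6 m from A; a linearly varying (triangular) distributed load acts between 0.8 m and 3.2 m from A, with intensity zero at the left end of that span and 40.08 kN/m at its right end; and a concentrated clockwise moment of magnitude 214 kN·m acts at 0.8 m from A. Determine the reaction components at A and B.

A_x = 0, A_y = -51.77 kN, B_y = 159.9 kN

Resultant of the triangular load: ½ × 40.08 × 2.4 = 48.096 kN, acting at 2.4 m from A (one-third of the span from the peak).
ΣM about A: B_y·4.3 − 60·2.8 − 190 − (½·40.08·2.4)·2.4 − 214 = 0 → B_y = 687.4304/4.3 = 159.868 ≈ 159.9 kN.
ΣF_y = 0: A_y + 159.868 − 60 − ½·40.08·2.4 = 0 → A_y = -51.77 kN.
ΣF_x = 0: no horizontal applied forces, so A_x = 0.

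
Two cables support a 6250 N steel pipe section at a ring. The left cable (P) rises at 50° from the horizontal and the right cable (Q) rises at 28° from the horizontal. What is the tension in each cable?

ΣF_x = 0: −T_P·cos50° + T_Q·cos28° = 0 → T_Q = 0.728002·T_P.
ΣF_y = 0: T_P·sin50° + T_Q·sin28° = 6250.
Substitute: T_P·(0.766044 + 0.728002·0.469472) = 6250 → T_P = 5641.71 ≈ 5642 N.
Then T_Q = 0.728002 × 5641.71 = 4107 N.

T_P = 5642 N, T_Q = 4107 N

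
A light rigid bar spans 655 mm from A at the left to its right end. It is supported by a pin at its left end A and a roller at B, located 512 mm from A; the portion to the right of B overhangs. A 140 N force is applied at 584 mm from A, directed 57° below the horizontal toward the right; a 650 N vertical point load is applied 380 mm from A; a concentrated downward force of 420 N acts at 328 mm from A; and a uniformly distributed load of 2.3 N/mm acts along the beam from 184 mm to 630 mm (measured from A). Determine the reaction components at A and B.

A_x = -76.25 N, A_y = 512.4 N, B_y = 1701 N

Resultant of the distributed load: 2.3 × 446 = 1025.8 N at 407 mm from A.
Moments about A: B_y·512 − 140·sin57°·584 − 650·380 − 420·328 − (2.3·446)·407 = 0 → B_y = 870830/512 = 1700.84 ≈ 1701 N.
ΣF_y = 0: A_y + 1700.84 − 140·sin57° − 650 − 420 − 2.3·446 = 0 → A_y = 512.4 N.
ΣF_x = 0: A_x + 140·cos57° = 0 → A_x = -76.25 N.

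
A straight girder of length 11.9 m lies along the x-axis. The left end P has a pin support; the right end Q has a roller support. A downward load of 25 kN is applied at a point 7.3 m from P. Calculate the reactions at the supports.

P_x = 0, P_y = 9.664 kN, Q_y = 15.34 kN

Moments about P: Q_y·11.9 − 25·7.3 = 0 → Q_y = 182.5/11.9 = 15.3361 ≈ 15.34 kN.
ΣF_y = 0: P_y + 15.3361 − 25 = 0 → P_y = 9.664 kN.
ΣF_x = 0: no horizontal applied forces, so P_x = 0.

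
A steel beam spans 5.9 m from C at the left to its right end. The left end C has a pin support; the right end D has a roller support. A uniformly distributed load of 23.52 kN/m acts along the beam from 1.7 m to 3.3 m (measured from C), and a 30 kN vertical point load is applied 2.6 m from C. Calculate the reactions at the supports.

C_x = 0, C_y = 38.47 kN, D_y = 29.17 kN

Resultant of the distributed load: 23.52 × 1.6 = 37.632 kN at 2.5 m from C.
Taking moments about C: D_y·5.9 − (23.52·1.6)·2.5 − 30·2.6 = 0 → D_y = 172.08/5.9 = 29.1661 ≈ 29.17 kN.
ΣF_y = 0: C_y + 29.1661 − 23.52·1.6 − 30 = 0 → C_y = 38.47 kN.
ΣF_x = 0: no horizontal applied forces, so C_x = 0.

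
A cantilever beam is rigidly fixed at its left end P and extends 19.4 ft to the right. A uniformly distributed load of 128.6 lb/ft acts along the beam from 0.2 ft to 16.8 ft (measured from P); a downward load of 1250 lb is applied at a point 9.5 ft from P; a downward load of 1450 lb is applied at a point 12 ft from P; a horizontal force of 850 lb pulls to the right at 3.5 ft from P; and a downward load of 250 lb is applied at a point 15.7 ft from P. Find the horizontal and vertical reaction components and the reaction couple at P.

P_x = -850.0 lb, P_y = 5085 lb, M_P = 51350 lb·ft

Resultant of the distributed load: 128.6 × 16.6 = 2134.76 lb at 8.5 ft from P.
ΣF_x = 0: P_x + 850 = 0 → P_x = -850.0 lb.
ΣF_y = 0: P_y − 128.6·16.6 − 1250 − 1450 − 250 = 0 → P_y = 5085 lb.
ΣM about P: M_P − (128.6·16.6)·8.5 − 1250·9.5 − 1450·12 − 250·15.7 = 0 → M_P = 51350 lb·ft.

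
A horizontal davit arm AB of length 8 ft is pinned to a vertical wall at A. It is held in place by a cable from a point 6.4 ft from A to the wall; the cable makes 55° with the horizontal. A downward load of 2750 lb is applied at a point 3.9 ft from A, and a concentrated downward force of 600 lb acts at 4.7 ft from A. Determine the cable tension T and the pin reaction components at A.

T = 2584 lb, A_x = 1482 lb, A_y = 1234 lb

ΣM about A: T·sin55°·6.4 − 2750·3.9 − 600·4.7 = 0 → T = 13545/(6.4·0.819152) = 2583.66 ≈ 2584 lb.
ΣF_x = 0: A_x − T·cos55° = 0 → A_x = 2583.66 × 0.573576 = 1482 lb.
ΣF_y = 0: A_y + T·sin55° − 2750 − 600 = 0 → A_y = 3350 − 2583.66 × 0.819152 = 1234 lb.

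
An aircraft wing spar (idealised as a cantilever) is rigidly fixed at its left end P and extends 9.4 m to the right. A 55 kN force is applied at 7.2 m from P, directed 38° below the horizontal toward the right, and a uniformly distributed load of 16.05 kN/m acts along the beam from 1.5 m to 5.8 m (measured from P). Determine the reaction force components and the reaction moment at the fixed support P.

Resultant of the distributed load: 16.05 × 4.3 = 69.015 kN at 3.65 m from P.
ΣF_x = 0: P_x + 55·cos38° = 0 → P_x = -43.34 kN.
ΣF_y = 0: P_y − 55·sin38° − 16.05·4.3 = 0 → P_y = 102.9 kN.
ΣM about P: M_P − 55·sin38°·7.2 − (16.05·4.3)·3.65 = 0 → M_P = 495.7 kN·m.

P_x = -43.34 kN, P_y = 102.9 kN, M_P = 495.7 kN·m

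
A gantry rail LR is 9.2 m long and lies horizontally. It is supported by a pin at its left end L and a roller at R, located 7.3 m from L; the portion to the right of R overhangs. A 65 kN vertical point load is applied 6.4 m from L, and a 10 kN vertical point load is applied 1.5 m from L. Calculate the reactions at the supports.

Taking moments about L: R_y·7.3 − 65·6.4 − 10·1.5 = 0 → R_y = 431/7.3 = 59.0411 ≈ 59.04 kN.
ΣF_y = 0: L_y + 59.0411 − 65 − 10 = 0 → L_y = 15.96 kN.
ΣF_x = 0: no horizontal applied forces, so L_x = 0.

L_x = 0, L_y = 15.96 kN, R_y = 59.04 kN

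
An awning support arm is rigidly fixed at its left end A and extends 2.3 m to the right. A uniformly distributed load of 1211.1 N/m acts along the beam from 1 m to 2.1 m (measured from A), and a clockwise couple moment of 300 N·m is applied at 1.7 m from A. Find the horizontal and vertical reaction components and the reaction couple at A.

Resultant of the distributed load: 1211.1 × 1.1 = 1332.21 N at 1.55 m from A.
ΣF_x = 0: A_x = 0.
ΣF_y = 0: A_y − 1211.1·1.1 = 0 → A_y = 1332 N.
ΣM about A: M_A − (1211.1·1.1)·1.55 − 300 = 0 → M_A = 2365 N·m.

A_x = 0, A_y = 1332 N, M_A = 2365 N·m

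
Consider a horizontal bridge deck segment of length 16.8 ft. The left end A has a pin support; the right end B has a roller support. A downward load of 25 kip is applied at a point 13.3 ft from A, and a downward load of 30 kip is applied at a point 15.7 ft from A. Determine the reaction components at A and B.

A_x = 0, A_y = 7.173 kip, B_y = 47.83 kip

Taking moments about A: B_y·16.8 − 25·13.3 − 30·15.7 = 0 → B_y = 803.5/16.8 = 47.8274 ≈ 47.83 kip.
ΣF_y = 0: A_y + 47.8274 − 25 − 30 = 0 → A_y = 7.173 kip.
ΣF_x = 0: no horizontal applied forces, so A_x = 0.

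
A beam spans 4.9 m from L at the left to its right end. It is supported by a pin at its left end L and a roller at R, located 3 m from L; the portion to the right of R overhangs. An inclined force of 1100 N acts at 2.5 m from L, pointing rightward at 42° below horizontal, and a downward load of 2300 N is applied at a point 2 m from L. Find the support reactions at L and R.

Taking moments about L: R_y·3 − 1100·sin42°·2.5 − 2300·2 = 0 → R_y = 6440.11/3 = 2146.7 ≈ 2147 N.
ΣF_y = 0: L_y + 2146.7 − 1100·sin42° − 2300 = 0 → L_y = 889.3 N.
ΣF_x = 0: L_x + 1100·cos42° = 0 → L_x = -817.5 N.

L_x = -817.5 N, L_y = 889.3 N, R_y = 2147 N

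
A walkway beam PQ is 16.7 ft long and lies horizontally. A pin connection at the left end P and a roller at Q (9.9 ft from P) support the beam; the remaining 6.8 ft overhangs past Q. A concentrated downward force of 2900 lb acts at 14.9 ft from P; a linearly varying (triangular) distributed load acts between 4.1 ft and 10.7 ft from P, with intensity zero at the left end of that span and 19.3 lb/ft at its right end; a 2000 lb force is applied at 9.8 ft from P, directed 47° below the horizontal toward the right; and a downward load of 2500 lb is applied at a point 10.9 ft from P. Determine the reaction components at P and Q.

P_x = -1364 lb, P_y = -1693 lb, Q_y = 8620 lb

Resultant of the triangular load: ½ × 19.3 × 6.6 = 63.69 lb, acting at 8.5 ft from P (one-third of the span from the peak).
Taking moments about P: Q_y·9.9 − 2900·14.9 − (½·19.3·6.6)·8.5 − 2000·sin47°·9.8 − 2500·10.9 = 0 → Q_y = 85335.9/9.9 = 8619.79 ≈ 8620 lb.
ΣF_y = 0: P_y + 8619.79 − 2900 − ½·19.3·6.6 − 2000·sin47° − 2500 = 0 → P_y = -1693 lb.
ΣF_x = 0: P_x + 2000·cos47° = 0 → P_x = -1364 lb.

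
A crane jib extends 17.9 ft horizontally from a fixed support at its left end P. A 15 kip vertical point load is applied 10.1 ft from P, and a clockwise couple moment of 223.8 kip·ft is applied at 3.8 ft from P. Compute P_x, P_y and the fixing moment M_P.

ΣF_x = 0: P_x = 0.
ΣF_y = 0: P_y − 15 = 0 → P_y = 15.00 kip.
ΣM about P: M_P − 15·10.1 − 223.8 = 0 → M_P = 375.3 kip·ft.

P_x = 0, P_y = 15.00 kip, M_P = 375.3 kip·ft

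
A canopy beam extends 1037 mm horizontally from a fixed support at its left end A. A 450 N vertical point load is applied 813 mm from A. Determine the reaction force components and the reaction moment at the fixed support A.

A_x = 0, A_y = 450.0 N, M_A = 365800 N·mm

ΣF_x = 0: A_x = 0.
ΣF_y = 0: A_y − 450 = 0 → A_y = 450.0 N.
ΣM about A: M_A − 450·813 = 0 → M_A = 365800 N·mm.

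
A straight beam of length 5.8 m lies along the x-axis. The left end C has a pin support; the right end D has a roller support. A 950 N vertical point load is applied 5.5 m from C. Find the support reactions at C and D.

Moments about C: D_y·5.8 − 950·5.5 = 0 → D_y = 5225/5.8 = 900.862 ≈ 900.9 N.
ΣF_y = 0: C_y + 900.862 − 950 = 0 → C_y = 49.14 N.
ΣF_x = 0: no horizontal applied forces, so C_x = 0.

C_x = 0, C_y = 49.14 N, D_y = 900.9 N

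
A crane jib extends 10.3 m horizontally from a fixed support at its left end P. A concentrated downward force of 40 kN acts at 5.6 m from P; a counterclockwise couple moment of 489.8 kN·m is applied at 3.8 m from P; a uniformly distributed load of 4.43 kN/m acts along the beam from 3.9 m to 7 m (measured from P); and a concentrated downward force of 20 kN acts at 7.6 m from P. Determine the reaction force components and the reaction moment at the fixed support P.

Resultant of the distributed load: 4.43 × 3.1 = 13.733 kN at 5.45 m from P.
ΣF_x = 0: P_x = 0.
ΣF_y = 0: P_y − 40 − 4.43·3.1 − 20 = 0 → P_y = 73.73 kN.
ΣM about P: M_P − 40·5.6 + 489.8 − (4.43·3.1)·5.45 − 20·7.6 = 0 → M_P = -38.96 kN·m.

P_x = 0, P_y = 73.73 kN, M_P = -38.96 kN·m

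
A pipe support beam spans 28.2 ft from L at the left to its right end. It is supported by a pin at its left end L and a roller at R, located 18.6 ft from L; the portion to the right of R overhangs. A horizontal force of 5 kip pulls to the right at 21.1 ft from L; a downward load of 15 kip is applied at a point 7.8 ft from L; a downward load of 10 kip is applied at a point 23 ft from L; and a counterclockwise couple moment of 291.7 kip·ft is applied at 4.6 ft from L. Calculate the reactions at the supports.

L_x = -5.000 kip, L_y = 22.03 kip, R_y = 2.973 kip

Moments about L: R_y·18.6 − 15·7.8 − 10·23 + 291.7 = 0 → R_y = 55.3/18.6 = 2.97312 ≈ 2.973 kip.
ΣF_y = 0: L_y + 2.97312 − 15 − 10 = 0 → L_y = 22.03 kip.
ΣF_x = 0: L_x + 5 = 0 → L_x = -5.000 kip.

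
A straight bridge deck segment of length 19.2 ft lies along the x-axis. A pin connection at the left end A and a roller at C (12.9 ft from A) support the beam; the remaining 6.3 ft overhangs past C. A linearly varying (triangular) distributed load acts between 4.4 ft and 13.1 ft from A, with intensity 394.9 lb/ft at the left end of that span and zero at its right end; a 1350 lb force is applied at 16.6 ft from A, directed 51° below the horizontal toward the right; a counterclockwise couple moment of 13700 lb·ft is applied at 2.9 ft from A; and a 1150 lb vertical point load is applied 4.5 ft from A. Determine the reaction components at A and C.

A_x = -849.6 lb, A_y = 2256 lb, C_y = 1661 lb

Resultant of the triangular load: ½ × 394.9 × 8.7 = 1717.815 lb, acting at 7.3 ft from A (one-third of the span from the peak).
Moments about A: C_y·12.9 − (½·394.9·8.7)·7.3 − 1350·sin51°·16.6 + 13700 − 1150·4.5 = 0 → C_y = 21430.9/12.9 = 1661.31 ≈ 1661 lb.
ΣF_y = 0: A_y + 1661.31 − ½·394.9·8.7 − 1350·sin51° − 1150 = 0 → A_y = 2256 lb.
ΣF_x = 0: A_x + 1350·cos51° = 0 → A_x = -849.6 lb.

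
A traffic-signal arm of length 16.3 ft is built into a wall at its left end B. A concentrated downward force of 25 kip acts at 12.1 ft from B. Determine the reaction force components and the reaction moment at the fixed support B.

B_x = 0, B_y = 25.00 kip, M_B = 302.5 kip·ft

ΣF_x = 0: B_x = 0.
ΣF_y = 0: B_y − 25 = 0 → B_y = 25.00 kip.
ΣM about B: M_B − 25·12.1 = 0 → M_B = 302.5 kip·ft.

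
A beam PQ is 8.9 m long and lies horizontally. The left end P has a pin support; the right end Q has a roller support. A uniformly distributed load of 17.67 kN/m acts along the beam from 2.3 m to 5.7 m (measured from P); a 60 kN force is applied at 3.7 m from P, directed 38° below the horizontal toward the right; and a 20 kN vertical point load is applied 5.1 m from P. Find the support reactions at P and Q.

P_x = -47.28 kN, P_y = 63.20 kN, Q_y = 53.82 kN

Resultant of the distributed load: 17.67 × 3.4 = 60.078 kN at 4 m from P.
Moments about P: Q_y·8.9 − (17.67·3.4)·4 − 60·sin38°·3.7 − 20·5.1 = 0 → Q_y = 478.989/8.9 = 53.819 ≈ 53.82 kN.
ΣF_y = 0: P_y + 53.819 − 17.67·3.4 − 60·sin38° − 20 = 0 → P_y = 63.20 kN.
ΣF_x = 0: P_x + 60·cos38° = 0 → P_x = -47.28 kN.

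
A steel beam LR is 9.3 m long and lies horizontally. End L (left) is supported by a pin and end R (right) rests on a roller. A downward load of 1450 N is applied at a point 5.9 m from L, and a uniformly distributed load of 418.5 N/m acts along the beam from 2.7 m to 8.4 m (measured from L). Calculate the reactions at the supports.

L_x = 0, L_y = 1492 N, R_y = 2343 N

Resultant of the distributed load: 418.5 × 5.7 = 2385.45 N at 5.55 m from L.
ΣM about L: R_y·9.3 − 1450·5.9 − (418.5·5.7)·5.55 = 0 → R_y = 21794.2475/9.3 = 2343.47 ≈ 2343 N.
ΣF_y = 0: L_y + 2343.47 − 1450 − 418.5·5.7 = 0 → L_y = 1492 N.
ΣF_x = 0: no horizontal applied forces, so L_x = 0.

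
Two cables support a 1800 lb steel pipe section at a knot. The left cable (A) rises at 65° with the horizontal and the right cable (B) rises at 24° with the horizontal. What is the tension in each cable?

T_A = 1645 lb, T_B = 760.8 lb

ΣF_x = 0: −T_A·cos65° + T_B·cos24° = 0 → T_B = 0.462613·T_A.
ΣF_y = 0: T_A·sin65° + T_B·sin24° = 1800.
Substitute: T_A·(0.906308 + 0.462613·0.406737) = 1800 → T_A = 1644.63 ≈ 1645 lb.
Then T_B = 0.462613 × 1644.63 = 760.8 lb.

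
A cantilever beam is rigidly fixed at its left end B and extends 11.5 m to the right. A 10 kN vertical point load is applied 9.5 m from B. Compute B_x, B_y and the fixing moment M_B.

B_x = 0, B_y = 10.00 kN, M_B = 95.00 kN·m

ΣF_x = 0: B_x = 0.
ΣF_y = 0: B_y − 10 = 0 → B_y = 10.00 kN.
ΣM about B: M_B − 10·9.5 = 0 → M_B = 95.00 kN·m.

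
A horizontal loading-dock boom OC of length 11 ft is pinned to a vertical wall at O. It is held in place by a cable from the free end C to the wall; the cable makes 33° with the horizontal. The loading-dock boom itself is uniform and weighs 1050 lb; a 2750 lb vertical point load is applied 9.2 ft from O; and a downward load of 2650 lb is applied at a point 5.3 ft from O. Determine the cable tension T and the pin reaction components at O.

ΣM about O: T·sin33°·11 − 1050·5.5 − 2750·9.2 − 2650·5.3 = 0 → T = 45120/(11·0.544639) = 7531.26 ≈ 7531 lb.
ΣF_x = 0: O_x − T·cos33° = 0 → O_x = 7531.26 × 0.838671 = 6316 lb.
ΣF_y = 0: O_y + T·sin33° − 1050 − 2750 − 2650 = 0 → O_y = 6450 − 7531.26 × 0.544639 = 2348 lb.

T = 7531 lb, O_x = 6316 lb, O_y = 2348 lb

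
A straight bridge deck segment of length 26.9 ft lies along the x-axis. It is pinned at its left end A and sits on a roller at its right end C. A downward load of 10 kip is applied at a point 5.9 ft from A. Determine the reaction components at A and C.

A_x = 0, A_y = 7.807 kip, C_y = 2.193 kip

Moments about A: C_y·26.9 − 10·5.9 = 0 → C_y = 59/26.9 = 2.19331 ≈ 2.193 kip.
ΣF_y = 0: A_y + 2.19331 − 10 = 0 → A_y = 7.807 kip.
ΣF_x = 0: no horizontal applied forces, so A_x = 0.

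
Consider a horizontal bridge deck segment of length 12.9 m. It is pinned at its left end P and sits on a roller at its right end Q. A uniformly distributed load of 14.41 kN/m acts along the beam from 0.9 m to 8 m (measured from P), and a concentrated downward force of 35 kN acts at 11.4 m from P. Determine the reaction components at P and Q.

Resultant of the distributed load: 14.41 × 7.1 = 102.311 kN at 4.45 m from P.
Taking moments about P: Q_y·12.9 − (14.41·7.1)·4.45 − 35·11.4 = 0 → Q_y = 854.28395/12.9 = 66.2236 ≈ 66.22 kN.
ΣF_y = 0: P_y + 66.2236 − 14.41·7.1 − 35 = 0 → P_y = 71.09 kN.
ΣF_x = 0: no horizontal applied forces, so P_x = 0.

P_x = 0, P_y = 71.09 kN, Q_y = 66.22 kN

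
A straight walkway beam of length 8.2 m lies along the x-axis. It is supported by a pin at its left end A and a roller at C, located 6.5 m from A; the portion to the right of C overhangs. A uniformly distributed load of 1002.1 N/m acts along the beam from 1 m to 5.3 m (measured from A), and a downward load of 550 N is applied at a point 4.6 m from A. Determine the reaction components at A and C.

Resultant of the distributed load: 1002.1 × 4.3 = 4309.03 N at 3.15 m from A.
Taking moments about A: C_y·6.5 − (1002.1·4.3)·3.15 − 550·4.6 = 0 → C_y = 16103.4445/6.5 = 2477.45 ≈ 2477 N.
ΣF_y = 0: A_y + 2477.45 − 1002.1·4.3 − 550 = 0 → A_y = 2382 N.
ΣF_x = 0: no horizontal applied forces, so A_x = 0.

A_x = 0, A_y = 2382 N, C_y = 2477 N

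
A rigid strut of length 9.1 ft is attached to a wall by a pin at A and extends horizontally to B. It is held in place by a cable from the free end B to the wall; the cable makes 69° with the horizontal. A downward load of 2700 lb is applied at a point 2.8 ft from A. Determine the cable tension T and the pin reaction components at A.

ΣM about A: T·sin69°·9.1 − 2700·2.8 = 0 → T = 7560/(9.1·0.93358) = 889.875 ≈ 889.9 lb.
ΣF_x = 0: A_x − T·cos69° = 0 → A_x = 889.875 × 0.358368 = 318.9 lb.
ΣF_y = 0: A_y + T·sin69° − 2700 = 0 → A_y = 2700 − 889.875 × 0.93358 = 1869 lb.

T = 889.9 lb, A_x = 318.9 lb, A_y = 1869 lb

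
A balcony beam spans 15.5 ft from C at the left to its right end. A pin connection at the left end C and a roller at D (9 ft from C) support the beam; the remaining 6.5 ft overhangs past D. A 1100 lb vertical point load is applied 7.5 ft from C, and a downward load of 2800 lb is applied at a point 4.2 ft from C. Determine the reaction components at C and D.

C_x = 0, C_y = 1677 lb, D_y = 2223 lb

Taking moments about C: D_y·9 − 1100·7.5 − 2800·4.2 = 0 → D_y = 20010/9 = 2223.33 ≈ 2223 lb.
ΣF_y = 0: C_y + 2223.33 − 1100 − 2800 = 0 → C_y = 1677 lb.
ΣF_x = 0: no horizontal applied forces, so C_x = 0.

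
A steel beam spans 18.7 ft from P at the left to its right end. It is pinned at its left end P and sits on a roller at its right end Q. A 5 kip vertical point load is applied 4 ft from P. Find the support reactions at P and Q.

P_x = 0, P_y = 3.930 kip, Q_y = 1.070 kip

Taking moments about P: Q_y·18.7 − 5·4 = 0 → Q_y = 20/18.7 = 1.06952 ≈ 1.070 kip.
ΣF_y = 0: P_y + 1.06952 − 5 = 0 → P_y = 3.930 kip.
ΣF_x = 0: no horizontal applied forces, so P_x = 0.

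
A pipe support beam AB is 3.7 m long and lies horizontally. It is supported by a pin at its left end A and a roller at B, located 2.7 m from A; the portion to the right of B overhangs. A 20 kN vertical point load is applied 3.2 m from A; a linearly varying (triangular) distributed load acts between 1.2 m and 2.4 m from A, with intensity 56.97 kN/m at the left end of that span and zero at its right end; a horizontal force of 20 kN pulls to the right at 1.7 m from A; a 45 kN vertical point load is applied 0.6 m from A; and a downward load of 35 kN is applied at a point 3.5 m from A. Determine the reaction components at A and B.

A_x = -20.00 kN, A_y = 34.85 kN, B_y = 99.33 kN

Resultant of the triangular load: ½ × 56.97 × 1.2 = 34.182 kN, acting at 1.6 m from A (one-third of the span from the peak).
ΣM about A: B_y·2.7 − 20·3.2 − (½·56.97·1.2)·1.6 − 45·0.6 − 35·3.5 = 0 → B_y = 268.1912/2.7 = 99.3301 ≈ 99.33 kN.
ΣF_y = 0: A_y + 99.3301 − 20 − ½·56.97·1.2 − 45 − 35 = 0 → A_y = 34.85 kN.
ΣF_x = 0: A_x + 20 = 0 → A_x = -20.00 kN.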